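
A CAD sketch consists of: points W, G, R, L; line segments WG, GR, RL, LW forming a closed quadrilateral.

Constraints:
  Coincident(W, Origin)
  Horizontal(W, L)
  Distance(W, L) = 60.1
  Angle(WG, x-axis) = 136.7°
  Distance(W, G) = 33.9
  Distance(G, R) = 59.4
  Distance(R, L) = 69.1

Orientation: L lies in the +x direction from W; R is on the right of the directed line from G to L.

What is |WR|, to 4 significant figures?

31.45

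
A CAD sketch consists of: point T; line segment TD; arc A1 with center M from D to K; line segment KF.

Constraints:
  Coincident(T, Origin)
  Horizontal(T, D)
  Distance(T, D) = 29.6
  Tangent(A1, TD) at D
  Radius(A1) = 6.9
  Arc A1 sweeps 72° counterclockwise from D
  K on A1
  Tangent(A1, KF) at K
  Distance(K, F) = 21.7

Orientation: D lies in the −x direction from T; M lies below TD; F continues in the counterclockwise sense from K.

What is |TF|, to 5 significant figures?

49.831

T is at the origin; T and D share the same y with |TD| = 29.6 and D on the −x side, so D = (-29.600, 0.0000). The tangent condition forces MD to be normal to TD, so M = D + (0, -6.9) = (-29.600, -6.9000). On A1, D sits at bearing 90° from M; a 72° counterclockwise sweep puts K at bearing 162°, so K = M + 6.9·(cos 162°, sin 162°) = (-36.162, -4.7678). The tangent condition forces MK to be normal to KF, so KF runs along (−sin 162°, cos 162°); with |KF| = 21.7, F = (-42.868, -25.406). Then |TF| = |F − T| = 49.831.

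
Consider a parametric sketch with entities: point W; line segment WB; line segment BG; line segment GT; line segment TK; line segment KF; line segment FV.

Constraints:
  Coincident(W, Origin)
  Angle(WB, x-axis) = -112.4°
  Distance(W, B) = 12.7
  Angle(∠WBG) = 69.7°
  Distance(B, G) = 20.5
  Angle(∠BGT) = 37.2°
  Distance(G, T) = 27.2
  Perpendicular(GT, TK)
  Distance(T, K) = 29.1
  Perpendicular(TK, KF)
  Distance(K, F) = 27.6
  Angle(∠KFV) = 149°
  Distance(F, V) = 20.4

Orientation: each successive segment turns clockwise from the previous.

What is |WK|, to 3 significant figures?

29.7

W is at the origin; WB runs at -112.4° with length 12.7, so B = (-4.84, -11.7). ∠WBG = 69.7° gives BG at 137° from the x-axis; with |BG| = 20.5, G = (-19.9, 2.16). ∠BGT = 37.2° gives GT at -5.50° from the x-axis; with |GT| = 27.2, T = (7.17, -0.446). GT ⟂ TK, so TK runs at -95.5°; with |TK| = 29.1, K = (4.38, -29.4). Then |WK| = |K − W| = 29.7.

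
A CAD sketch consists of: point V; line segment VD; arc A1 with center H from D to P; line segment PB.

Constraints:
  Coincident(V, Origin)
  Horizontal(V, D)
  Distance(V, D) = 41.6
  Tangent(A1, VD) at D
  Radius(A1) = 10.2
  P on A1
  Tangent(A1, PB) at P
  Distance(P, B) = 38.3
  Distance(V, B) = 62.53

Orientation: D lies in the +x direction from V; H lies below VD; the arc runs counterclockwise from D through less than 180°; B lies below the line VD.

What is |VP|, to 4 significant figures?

33.72

Checks: |HP| = 10.20 ✓; ∠(HP, PB) = 90.00° ✓; |PB| = 38.30 ✓; |VB| = 62.53 ✓.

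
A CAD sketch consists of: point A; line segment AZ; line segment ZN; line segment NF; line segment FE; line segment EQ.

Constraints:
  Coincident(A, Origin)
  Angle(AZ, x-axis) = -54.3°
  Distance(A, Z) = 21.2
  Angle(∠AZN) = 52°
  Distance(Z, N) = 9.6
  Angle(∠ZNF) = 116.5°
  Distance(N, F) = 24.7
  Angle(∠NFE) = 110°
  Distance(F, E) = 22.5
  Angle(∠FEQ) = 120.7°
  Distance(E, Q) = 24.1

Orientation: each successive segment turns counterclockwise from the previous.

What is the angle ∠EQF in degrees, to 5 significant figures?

28.530°

∠NFE = 110.0° gives FE at -152.80° from the x-axis; with |FE| = 22.5, E = (-23.070, -1.5045). ∠FEQ = 120.7° gives EQ at -93.500° from the x-axis; with |EQ| = 24.1, Q = (-24.541, -25.560). Then cos ∠EQF = QE·QF / (|QE||QF|), giving 28.530°.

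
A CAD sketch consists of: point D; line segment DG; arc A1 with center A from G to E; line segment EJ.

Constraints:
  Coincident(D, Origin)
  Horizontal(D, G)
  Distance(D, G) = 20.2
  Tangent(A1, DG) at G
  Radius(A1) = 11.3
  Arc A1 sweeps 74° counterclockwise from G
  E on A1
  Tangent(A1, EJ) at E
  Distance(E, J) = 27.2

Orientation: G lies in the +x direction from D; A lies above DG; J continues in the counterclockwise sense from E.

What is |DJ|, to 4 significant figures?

51.63

D is at the origin; DG is horizontal with |DG| = 20.2 and G on the +x side, so G = (20.20, 0.000). The tangent condition forces AG to be normal to DG, so A = G + (0, 11.3) = (20.20, 11.30). On A1, G sits at bearing -90° from A; a 74° counterclockwise sweep puts E at bearing -16°, so E = A + 11.3·(cos -16°, sin -16°) = (31.06, 8.185). The tangent condition forces AE to be normal to EJ, so EJ runs along (−sin -16°, cos -16°); with |EJ| = 27.2, J = (38.56, 34.33). Then |DJ| = |J − D| = 51.63.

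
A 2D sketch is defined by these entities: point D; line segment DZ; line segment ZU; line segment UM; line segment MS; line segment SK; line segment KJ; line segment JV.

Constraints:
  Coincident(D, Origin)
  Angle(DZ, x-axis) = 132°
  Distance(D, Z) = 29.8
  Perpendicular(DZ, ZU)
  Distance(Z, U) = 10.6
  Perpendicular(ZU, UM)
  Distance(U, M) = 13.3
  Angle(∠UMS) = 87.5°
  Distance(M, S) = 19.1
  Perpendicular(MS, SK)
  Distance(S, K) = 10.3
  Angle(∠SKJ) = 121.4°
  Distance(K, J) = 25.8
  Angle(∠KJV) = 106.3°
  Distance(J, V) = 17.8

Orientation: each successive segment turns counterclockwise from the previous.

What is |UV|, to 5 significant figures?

16.737

D is at the origin; DZ runs at 132.0° with length 29.8, so Z = (-19.940, 22.146). DZ is perpendicular to ZU, so ZU runs at -138.00°; with |ZU| = 10.6, U = (-27.817, 15.053). ZU is perpendicular to UM, so UM runs at -48.000°; with |UM| = 13.3, M = (-18.918, 5.1691). ∠UMS = 87.5° gives MS at 44.500° from the x-axis; with |MS| = 19.1, S = (-5.2949, 18.556). The perpendicularity gives SK at right angles to MS, so SK runs at 134.50°; with |SK| = 10.3, K = (-12.514, 25.903). ∠SKJ = 121.4° gives KJ at -166.90° from the x-axis; with |KJ| = 25.8, J = (-37.643, 20.055). ∠KJV = 106.3° gives JV at -93.200° from the x-axis; with |JV| = 17.8, V = (-38.636, 2.2831). Then |UV| = |V − U| = 16.737.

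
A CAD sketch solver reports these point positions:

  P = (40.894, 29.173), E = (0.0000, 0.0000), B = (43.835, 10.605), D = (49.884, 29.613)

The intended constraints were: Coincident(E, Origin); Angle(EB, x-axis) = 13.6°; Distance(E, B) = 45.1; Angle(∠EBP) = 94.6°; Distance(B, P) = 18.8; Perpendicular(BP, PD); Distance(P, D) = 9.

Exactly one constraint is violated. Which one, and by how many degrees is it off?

Perpendicular(BP, PD) — off by 6.20°.

E = (0.00, 0.00) ✓; EB at 13.60° ✓; |EB| = 45.10 ✓; ∠EBP = 94.60° ✓; |BP| = 18.80 ✓; ∠(BP, PD) = 96.20° ✗; |PD| = 9.001 ✓.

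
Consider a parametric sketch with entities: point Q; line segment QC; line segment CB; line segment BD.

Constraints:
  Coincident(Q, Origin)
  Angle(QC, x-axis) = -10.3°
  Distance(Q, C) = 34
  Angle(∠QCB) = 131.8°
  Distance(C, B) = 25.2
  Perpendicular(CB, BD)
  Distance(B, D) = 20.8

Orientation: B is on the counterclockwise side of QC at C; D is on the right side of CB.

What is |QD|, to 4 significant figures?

66.48

∠QCB = 131.8°, so CB runs at -10.3° + (180° − 131.8°) = 37.90° from the x-axis; with |CB| = 25.2, B = C + 25.2·(cos 37.90°, sin 37.90°) = (53.34, 9.401). The perpendicularity gives BD at right angles to CB; with |BD| = 20.8 on the right of CB, D = B + 20.8·(0.6143, -0.7891) = (66.11, -7.012). Then |QD| = |D − Q| = 66.48.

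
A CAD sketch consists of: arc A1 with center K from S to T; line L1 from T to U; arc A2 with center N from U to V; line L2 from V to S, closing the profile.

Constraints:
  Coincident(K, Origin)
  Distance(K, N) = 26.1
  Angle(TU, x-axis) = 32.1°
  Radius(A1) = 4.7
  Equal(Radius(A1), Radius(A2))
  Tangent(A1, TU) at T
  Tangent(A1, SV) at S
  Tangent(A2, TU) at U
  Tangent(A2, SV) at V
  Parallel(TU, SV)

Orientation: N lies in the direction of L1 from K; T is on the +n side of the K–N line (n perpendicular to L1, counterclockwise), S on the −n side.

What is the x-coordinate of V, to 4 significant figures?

24.61

Tangency of A1 to both parallel lines with radius 4.7 puts T and S at K ± 4.7·n: T = (-2.498, 3.981), S = (2.498, -3.981). Equal radii place U and V the same way about N: U = N + 4.7·n = (19.61, 17.85), V = N − 4.7·n = (24.61, 9.888). So V.x = 24.61.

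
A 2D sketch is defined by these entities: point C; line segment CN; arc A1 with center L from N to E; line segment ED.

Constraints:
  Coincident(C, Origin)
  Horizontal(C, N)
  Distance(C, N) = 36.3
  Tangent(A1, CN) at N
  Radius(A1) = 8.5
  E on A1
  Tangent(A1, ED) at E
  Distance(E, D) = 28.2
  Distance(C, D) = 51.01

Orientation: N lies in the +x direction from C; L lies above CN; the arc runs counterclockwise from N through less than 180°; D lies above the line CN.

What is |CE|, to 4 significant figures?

45.72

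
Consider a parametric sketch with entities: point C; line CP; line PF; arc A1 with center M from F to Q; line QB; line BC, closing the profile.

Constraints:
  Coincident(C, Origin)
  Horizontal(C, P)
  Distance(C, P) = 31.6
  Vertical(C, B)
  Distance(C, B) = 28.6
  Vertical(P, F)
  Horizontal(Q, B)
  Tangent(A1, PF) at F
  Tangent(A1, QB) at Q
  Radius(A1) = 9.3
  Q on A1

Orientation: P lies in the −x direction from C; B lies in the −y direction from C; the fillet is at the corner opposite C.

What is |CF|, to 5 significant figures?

37.028

The virtual corner opposite C is at (-31.600, -28.600). A1 meets PF tangentially, so MF is at right angles to PF and since A1 is tangent to QB there, MQ ⟂ QB, with radius 9.3, so the center M sits 9.3 in from both sides at M = (-22.300, -19.300). That places the tangent points at F = (-31.600, -19.300) on PF and Q = (-22.300, -28.600) on QB. Then |CF| = |F − C| = 37.028.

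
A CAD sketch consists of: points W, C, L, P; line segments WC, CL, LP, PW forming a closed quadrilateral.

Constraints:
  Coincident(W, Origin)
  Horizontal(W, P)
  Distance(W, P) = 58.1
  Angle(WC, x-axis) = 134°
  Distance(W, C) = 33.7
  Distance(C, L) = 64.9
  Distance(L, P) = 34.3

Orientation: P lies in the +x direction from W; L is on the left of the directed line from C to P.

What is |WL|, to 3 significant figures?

50.9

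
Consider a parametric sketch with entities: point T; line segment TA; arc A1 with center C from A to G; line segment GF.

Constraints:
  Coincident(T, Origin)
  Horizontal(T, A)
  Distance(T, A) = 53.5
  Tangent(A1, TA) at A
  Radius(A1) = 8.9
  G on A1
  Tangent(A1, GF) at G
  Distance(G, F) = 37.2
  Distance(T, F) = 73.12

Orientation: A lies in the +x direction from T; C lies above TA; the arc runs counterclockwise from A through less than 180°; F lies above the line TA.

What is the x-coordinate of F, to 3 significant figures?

56.0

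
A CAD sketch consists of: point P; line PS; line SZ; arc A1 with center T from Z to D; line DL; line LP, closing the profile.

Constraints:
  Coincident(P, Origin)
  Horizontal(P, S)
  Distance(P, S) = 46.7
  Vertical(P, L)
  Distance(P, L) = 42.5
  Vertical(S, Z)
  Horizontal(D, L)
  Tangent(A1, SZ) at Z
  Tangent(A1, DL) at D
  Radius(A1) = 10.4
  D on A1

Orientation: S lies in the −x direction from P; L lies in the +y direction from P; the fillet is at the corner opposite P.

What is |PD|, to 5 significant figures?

55.892

The virtual corner opposite P is at (-46.700, 42.500). A1 meets SZ tangentially, so TZ is at right angles to SZ and tangency of A1 to DL means the radius TD is perpendicular to DL, with radius 10.4, so the center T sits 10.4 in from both sides at T = (-36.300, 32.100). That places the tangent points at Z = (-46.700, 32.100) on SZ and D = (-36.300, 42.500) on DL. Then |PD| = |D − P| = 55.892.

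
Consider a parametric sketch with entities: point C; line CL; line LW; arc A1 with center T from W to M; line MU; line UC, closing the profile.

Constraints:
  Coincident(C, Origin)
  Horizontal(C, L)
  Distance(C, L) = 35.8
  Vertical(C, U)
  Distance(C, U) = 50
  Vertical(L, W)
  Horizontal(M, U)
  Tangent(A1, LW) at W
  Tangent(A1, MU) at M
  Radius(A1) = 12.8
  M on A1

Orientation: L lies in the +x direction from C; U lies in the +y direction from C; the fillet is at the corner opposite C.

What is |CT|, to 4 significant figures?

43.74

C is at the origin; C and L share the same y with |CL| = 35.8 and L on the +x side, so L = (35.80, 0.000). CU is vertical with |CU| = 50.0 and U on the +y side, so U = (0.000, 50.00). The virtual corner opposite C is at (35.80, 50.00). A1 meets LW tangentially, so TW is at right angles to LW and since A1 is tangent to MU there, TM ⟂ MU, with radius 12.8, so the center T sits 12.8 in from both sides at T = (23.00, 37.20). Then |CT| = |T − C| = 43.74.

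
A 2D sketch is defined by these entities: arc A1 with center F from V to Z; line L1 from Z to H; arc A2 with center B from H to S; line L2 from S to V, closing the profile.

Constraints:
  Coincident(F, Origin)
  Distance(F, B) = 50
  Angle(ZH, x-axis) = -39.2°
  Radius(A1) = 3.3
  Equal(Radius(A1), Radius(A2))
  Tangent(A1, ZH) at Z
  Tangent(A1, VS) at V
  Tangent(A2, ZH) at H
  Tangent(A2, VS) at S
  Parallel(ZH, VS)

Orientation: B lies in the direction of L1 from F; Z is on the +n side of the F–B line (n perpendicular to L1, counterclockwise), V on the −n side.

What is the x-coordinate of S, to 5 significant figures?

36.662

The slot axis is L1's direction at -39.2°, so u = (cos -39.2°, sin -39.2°) = (0.77494, -0.63203) and n = (−sin -39.2°, cos -39.2°) = (0.63203, 0.77494). F is at the origin and B lies 50.0 along u from F, so B = 50.0·u = (38.747, -31.601). Tangency of A1 to both parallel lines with radius 3.3 puts Z and V at F ± 3.3·n: Z = (2.0857, 2.5573), V = (-2.0857, -2.5573). Equal radii place H and S the same way about B: H = B + 3.3·n = (40.833, -29.044), S = B − 3.3·n = (36.662, -34.159). So S.x = 36.662.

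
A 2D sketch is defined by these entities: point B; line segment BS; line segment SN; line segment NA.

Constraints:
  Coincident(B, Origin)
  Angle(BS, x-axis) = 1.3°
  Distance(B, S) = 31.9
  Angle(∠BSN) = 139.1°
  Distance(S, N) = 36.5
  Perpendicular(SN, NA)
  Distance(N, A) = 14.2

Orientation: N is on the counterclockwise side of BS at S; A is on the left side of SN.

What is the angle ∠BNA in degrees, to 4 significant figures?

70.99°

B is at the origin; BS runs at 1.3° with length 31.9, so S = 31.9·(cos 1.3°, sin 1.3°) = (31.89, 0.7237). ∠BSN = 139.1°, so SN runs at 1.3° + (180° − 139.1°) = 42.20° from the x-axis; with |SN| = 36.5, N = S + 36.5·(cos 42.20°, sin 42.20°) = (58.93, 25.24). SN is perpendicular to NA; with |NA| = 14.2 on the left of SN, A = N + 14.2·(-0.6717, 0.7408) = (49.39, 35.76). Then cos ∠BNA = NB·NA / (|NB||NA|), giving 70.99°.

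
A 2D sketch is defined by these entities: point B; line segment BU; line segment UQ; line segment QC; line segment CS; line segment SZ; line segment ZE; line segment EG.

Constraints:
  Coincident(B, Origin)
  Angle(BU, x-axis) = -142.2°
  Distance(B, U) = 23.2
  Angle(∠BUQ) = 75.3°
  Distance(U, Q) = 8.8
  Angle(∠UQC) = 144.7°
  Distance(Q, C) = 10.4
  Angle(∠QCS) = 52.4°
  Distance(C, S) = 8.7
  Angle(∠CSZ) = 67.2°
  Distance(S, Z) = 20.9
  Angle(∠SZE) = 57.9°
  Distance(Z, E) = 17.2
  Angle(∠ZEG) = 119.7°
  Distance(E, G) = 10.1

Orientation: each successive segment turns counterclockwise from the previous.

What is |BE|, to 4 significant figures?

30.56

B is at the origin; BU runs at -142.2° with length 23.2, so U = (-18.33, -14.22). ∠BUQ = 75.3° gives UQ at -37.50° from the x-axis; with |UQ| = 8.8, Q = (-11.35, -19.58). ∠UQC = 144.7° gives QC at -2.200° from the x-axis; with |QC| = 10.4, C = (-0.9578, -19.98). ∠QCS = 52.4° gives CS at 125.4° from the x-axis; with |CS| = 8.7, S = (-5.997, -12.88). ∠CSZ = 67.2° gives SZ at -121.8° from the x-axis; with |SZ| = 20.9, Z = (-17.01, -30.65). ∠SZE = 57.9° gives ZE at 0.3000° from the x-axis; with |ZE| = 17.2, E = (0.1889, -30.56). Then |BE| = |E − B| = 30.56.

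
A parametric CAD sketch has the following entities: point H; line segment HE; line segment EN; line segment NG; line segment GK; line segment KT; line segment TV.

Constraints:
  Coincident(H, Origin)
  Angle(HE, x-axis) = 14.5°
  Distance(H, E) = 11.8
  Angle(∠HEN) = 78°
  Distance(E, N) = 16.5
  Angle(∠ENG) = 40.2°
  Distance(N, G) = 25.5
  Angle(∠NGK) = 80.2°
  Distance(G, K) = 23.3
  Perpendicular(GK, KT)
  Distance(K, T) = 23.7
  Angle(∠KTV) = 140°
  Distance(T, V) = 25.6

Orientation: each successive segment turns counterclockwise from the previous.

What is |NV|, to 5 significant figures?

18.354

H is at the origin; HE runs at 14.5° with length 11.8, so E = (11.424, 2.9545). ∠HEN = 78.0° gives EN at 116.50° from the x-axis; with |EN| = 16.5, N = (4.0619, 17.721). ∠ENG = 40.2° gives NG at -103.70° from the x-axis; with |NG| = 25.5, G = (-1.9775, -7.0536). ∠NGK = 80.2° gives GK at -3.9000° from the x-axis; with |GK| = 23.3, K = (21.269, -8.6384). GK ⟂ KT, so KT runs at 86.100°; with |KT| = 23.7, T = (22.881, 15.007). ∠KTV = 140.0° gives TV at 126.10° from the x-axis; with |TV| = 25.6, V = (7.7971, 35.691). Then |NV| = |V − N| = 18.354.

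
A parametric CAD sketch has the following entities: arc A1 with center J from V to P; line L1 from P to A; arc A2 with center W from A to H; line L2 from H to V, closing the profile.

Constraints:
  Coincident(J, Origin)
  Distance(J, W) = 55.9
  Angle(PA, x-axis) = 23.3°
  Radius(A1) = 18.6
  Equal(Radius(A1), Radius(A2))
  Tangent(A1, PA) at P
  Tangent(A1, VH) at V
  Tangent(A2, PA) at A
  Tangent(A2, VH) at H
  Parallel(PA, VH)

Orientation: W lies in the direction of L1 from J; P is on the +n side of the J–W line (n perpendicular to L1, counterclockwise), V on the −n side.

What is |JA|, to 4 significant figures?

58.91

The slot axis is L1's direction at 23.3°, so u = (cos 23.3°, sin 23.3°) = (0.9184, 0.3955) and n = (−sin 23.3°, cos 23.3°) = (-0.3955, 0.9184). J is at the origin and W lies 55.9 along u from J, so W = 55.9·u = (51.34, 22.11). Tangency of A1 to both parallel lines with radius 18.6 puts P and V at J ± 18.6·n: P = (-7.357, 17.08), V = (7.357, -17.08). Equal radii place A and H the same way about W: A = W + 18.6·n = (43.98, 39.19), H = W − 18.6·n = (58.70, 5.028). Then |JA| = |A − J| = 58.91.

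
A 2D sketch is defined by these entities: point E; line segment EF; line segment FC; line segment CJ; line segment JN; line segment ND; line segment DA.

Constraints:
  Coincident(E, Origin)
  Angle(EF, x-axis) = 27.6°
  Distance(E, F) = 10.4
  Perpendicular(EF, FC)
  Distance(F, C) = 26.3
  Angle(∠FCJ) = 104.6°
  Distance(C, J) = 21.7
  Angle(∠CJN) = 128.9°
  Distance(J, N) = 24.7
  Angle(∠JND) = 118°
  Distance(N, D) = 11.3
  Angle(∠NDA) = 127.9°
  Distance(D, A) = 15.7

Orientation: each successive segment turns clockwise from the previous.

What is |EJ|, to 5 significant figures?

33.491

E is at the origin; EF runs at 27.6° with length 10.4, so F = (9.2165, 4.8183). EF ⟂ FC, so FC runs at -62.400°; with |FC| = 26.3, C = (21.401, -18.489). ∠FCJ = 104.6° gives CJ at -137.80° from the x-axis; with |CJ| = 21.7, J = (5.3257, -33.065). Then |EJ| = |J − E| = 33.491.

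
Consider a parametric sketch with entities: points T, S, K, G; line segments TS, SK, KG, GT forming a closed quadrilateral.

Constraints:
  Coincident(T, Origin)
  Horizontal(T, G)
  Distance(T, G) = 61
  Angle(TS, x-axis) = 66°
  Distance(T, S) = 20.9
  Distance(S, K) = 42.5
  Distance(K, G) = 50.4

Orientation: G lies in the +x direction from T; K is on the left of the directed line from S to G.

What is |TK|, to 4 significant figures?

61.95

Checks: |SK| = 42.50 ✓; |KG| = 50.40 ✓.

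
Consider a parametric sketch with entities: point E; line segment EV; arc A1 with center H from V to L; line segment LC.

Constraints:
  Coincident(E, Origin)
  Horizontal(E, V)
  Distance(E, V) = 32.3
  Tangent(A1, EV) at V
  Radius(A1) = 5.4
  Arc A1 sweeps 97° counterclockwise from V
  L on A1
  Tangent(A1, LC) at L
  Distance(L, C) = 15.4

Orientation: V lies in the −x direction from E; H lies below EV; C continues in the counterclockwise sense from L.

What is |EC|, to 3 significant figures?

41.7

E is at the origin; EV is horizontal with |EV| = 32.3 and V on the −x side, so V = (-32.3, 0.00). Tangency of A1 to EV means the radius HV is perpendicular to EV, so H = V + (0, -5.4) = (-32.3, -5.40). On A1, V sits at bearing 90° from H; a 97° counterclockwise sweep puts L at bearing 187°, so L = H + 5.4·(cos 187°, sin 187°) = (-37.7, -6.06). Since A1 is tangent to LC there, HL ⟂ LC, so LC runs along (−sin 187°, cos 187°); with |LC| = 15.4, C = (-35.8, -21.3). Then |EC| = |C − E| = 41.7.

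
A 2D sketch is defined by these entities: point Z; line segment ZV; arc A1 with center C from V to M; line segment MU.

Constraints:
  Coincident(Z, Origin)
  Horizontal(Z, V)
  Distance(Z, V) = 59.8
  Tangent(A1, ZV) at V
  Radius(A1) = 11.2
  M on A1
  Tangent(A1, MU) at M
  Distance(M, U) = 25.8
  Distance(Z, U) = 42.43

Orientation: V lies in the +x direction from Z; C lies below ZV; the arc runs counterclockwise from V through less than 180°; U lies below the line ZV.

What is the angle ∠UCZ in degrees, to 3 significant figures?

38.1°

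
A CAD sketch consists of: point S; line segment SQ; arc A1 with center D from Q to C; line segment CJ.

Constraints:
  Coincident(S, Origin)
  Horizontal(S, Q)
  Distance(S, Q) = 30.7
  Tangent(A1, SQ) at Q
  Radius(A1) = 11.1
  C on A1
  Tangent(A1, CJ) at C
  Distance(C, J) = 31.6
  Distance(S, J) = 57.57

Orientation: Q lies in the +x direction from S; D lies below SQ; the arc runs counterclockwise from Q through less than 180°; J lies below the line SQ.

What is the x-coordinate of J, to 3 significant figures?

37.2

S is at the origin; S and Q share the same y with |SQ| = 30.7 and Q on the +x side, so Q = (30.7, 0.00). A1 meets SQ tangentially, so DQ is at right angles to SQ, so D = Q + (0, -11.1) = (30.7, -11.1). Since DC ⟂ CJ (tangency), |DJ| = √(11.1² + 31.6²) = 33.5 regardless of where C sits on A1. So J lies on both circle(S, 57.57) and circle(D, 33.5); the below-SQ intersection is J = (37.2, -44.0). C is the foot of the tangent from J: C = (21.1, -16.7).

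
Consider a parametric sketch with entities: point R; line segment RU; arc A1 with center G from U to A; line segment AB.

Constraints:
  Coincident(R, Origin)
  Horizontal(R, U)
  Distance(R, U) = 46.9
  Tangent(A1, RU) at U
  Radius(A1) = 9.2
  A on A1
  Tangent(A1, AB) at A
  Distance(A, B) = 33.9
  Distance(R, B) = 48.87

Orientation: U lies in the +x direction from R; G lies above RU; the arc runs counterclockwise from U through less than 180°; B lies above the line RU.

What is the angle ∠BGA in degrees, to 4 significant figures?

74.82°

Checks: ∠(GU, UR) = 90.00° ✓; |GU| = 9.200 ✓; |GA| = 9.200 ✓; ∠(GA, AB) = 90.00° ✓; |AB| = 33.90 ✓; |RB| = 48.87 ✓.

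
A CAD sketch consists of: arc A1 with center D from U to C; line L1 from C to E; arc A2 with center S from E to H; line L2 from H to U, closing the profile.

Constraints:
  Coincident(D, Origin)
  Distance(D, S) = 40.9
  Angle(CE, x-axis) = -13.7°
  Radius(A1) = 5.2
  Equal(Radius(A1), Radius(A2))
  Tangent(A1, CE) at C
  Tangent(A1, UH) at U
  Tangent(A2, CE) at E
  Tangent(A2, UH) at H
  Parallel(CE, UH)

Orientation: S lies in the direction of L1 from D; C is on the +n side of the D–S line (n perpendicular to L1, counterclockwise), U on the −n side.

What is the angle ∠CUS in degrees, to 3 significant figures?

82.8°

D is at the origin and S lies 40.9 along u from D, so S = 40.9·u = (39.7, -9.69). Tangency of A1 to both parallel lines with radius 5.2 puts C and U at D ± 5.2·n: C = (1.23, 5.05), U = (-1.23, -5.05). Then cos ∠CUS = UC·US / (|UC||US|), giving 82.8°.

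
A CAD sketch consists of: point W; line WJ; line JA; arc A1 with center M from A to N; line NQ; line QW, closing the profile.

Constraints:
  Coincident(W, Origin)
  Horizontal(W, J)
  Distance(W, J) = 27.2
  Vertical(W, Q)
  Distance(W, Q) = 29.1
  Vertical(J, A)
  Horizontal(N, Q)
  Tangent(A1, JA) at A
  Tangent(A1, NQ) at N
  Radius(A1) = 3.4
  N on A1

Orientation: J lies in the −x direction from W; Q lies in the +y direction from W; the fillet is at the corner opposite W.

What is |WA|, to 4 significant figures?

37.42

W is at the origin; WJ is horizontal with |WJ| = 27.2 and J on the −x side, so J = (-27.20, 0.000). W and Q share the same x with |WQ| = 29.1 and Q on the +y side, so Q = (0.000, 29.10). The virtual corner opposite W is at (-27.20, 29.10). Tangency of A1 to JA means the radius MA is perpendicular to JA and tangency of A1 to NQ means the radius MN is perpendicular to NQ, with radius 3.4, so the center M sits 3.4 in from both sides at M = (-23.80, 25.70). That places the tangent points at A = (-27.20, 25.70) on JA and N = (-23.80, 29.10) on NQ. Then |WA| = |A − W| = 37.42.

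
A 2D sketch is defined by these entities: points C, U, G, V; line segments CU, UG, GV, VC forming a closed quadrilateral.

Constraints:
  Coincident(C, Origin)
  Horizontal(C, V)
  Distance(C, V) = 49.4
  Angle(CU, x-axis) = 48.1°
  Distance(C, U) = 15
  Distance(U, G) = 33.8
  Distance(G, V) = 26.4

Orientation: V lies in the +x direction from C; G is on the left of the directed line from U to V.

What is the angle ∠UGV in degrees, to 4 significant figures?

84.73°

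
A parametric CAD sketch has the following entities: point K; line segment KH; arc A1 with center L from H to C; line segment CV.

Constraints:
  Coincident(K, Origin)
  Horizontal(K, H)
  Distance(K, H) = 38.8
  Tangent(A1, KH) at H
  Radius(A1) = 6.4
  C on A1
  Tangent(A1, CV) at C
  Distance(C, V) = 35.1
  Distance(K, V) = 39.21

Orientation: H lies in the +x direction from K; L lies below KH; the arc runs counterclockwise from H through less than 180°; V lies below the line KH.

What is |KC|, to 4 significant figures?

33.25

Checks: K = (0.00, 0.00) ✓; |LC| = 6.400 ✓; ∠(LC, CV) = 90.00° ✓; |CV| = 35.10 ✓; |KV| = 39.21 ✓.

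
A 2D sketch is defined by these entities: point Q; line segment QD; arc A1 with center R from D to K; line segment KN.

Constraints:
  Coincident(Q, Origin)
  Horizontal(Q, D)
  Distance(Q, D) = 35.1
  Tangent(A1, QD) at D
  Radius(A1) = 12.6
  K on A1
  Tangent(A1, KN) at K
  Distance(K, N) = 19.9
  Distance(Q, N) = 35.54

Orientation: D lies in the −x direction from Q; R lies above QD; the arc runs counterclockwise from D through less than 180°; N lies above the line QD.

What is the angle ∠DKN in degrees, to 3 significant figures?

140°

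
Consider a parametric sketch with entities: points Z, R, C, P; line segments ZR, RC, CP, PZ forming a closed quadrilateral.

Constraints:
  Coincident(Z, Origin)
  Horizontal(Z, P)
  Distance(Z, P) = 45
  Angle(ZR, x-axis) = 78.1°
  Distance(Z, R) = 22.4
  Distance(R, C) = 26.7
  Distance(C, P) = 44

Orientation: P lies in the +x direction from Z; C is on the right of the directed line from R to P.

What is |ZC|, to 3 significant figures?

4.73

Checks: Z = (0.00, 0.00) ✓; |RC| = 26.70 ✓; |CP| = 44.00 ✓.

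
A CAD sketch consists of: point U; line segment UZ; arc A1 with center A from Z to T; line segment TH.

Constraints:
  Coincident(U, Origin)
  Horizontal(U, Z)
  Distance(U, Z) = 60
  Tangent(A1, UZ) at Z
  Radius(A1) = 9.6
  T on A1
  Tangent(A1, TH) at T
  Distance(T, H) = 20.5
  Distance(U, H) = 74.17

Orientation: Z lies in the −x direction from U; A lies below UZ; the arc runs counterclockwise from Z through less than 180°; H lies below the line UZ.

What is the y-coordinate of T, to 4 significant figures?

-10.61

Checks: U.y = 0.00, Z.y = 0.00 ✓; ∠(AZ, ZU) = 90.00° ✓; |AT| = 9.600 ✓; ∠(AT, TH) = 90.00° ✓; |TH| = 20.50 ✓; |UH| = 74.17 ✓.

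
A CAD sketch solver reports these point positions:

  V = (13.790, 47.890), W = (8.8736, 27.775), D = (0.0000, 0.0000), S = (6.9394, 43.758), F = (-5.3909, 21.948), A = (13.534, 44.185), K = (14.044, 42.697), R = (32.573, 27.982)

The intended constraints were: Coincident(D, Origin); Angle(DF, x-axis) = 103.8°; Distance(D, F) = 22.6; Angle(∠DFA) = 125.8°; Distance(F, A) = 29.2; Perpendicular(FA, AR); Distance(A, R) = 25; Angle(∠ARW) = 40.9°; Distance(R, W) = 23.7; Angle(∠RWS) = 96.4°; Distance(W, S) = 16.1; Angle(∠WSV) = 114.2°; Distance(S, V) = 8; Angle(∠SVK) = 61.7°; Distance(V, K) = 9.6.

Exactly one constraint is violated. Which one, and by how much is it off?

Distance(V, K) = 9.6 — off by 4.40.

D = (0.00, 0.00) ✓; DF at 103.8° ✓; |DF| = 22.60 ✓; ∠DFA = 125.8° ✓; |FA| = 29.20 ✓; ∠(FA, AR) = 90.00° ✓; |AR| = 25.00 ✓; ∠ARW = 40.90° ✓; |RW| = 23.70 ✓; ∠RWS = 96.40° ✓; |WS| = 16.10 ✓; ∠WSV = 114.2° ✓; |SV| = 8.000 ✓; ∠SVK = 61.70° ✓; |VK| = 5.199 ✗.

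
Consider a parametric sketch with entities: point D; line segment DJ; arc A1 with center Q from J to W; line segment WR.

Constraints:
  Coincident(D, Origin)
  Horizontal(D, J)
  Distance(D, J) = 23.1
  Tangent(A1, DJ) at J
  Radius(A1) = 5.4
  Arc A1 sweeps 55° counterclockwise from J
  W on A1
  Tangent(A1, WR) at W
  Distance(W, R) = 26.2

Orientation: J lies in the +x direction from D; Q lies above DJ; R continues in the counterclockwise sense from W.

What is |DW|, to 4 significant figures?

27.62

D is at the origin; D and J share the same y with |DJ| = 23.1 and J on the +x side, so J = (23.10, 0.000). The tangent condition forces QJ to be normal to DJ, so Q = J + (0, 5.4) = (23.10, 5.400). On A1, J sits at bearing -90° from Q; a 55° counterclockwise sweep puts W at bearing -35°, so W = Q + 5.4·(cos -35°, sin -35°) = (27.52, 2.303). Then |DW| = |W − D| = 27.62.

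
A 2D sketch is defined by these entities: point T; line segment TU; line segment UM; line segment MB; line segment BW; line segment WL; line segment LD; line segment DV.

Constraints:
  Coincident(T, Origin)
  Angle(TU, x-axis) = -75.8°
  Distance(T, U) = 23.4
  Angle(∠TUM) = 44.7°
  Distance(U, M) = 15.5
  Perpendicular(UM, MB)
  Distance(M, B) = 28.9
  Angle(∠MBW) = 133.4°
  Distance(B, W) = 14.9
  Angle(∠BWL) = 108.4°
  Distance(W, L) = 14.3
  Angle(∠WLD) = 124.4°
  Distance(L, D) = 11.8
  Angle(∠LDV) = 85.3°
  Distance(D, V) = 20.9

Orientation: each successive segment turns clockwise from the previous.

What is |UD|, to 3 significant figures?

22.6

T is at the origin; TU runs at -75.8° with length 23.4, so U = (5.74, -22.7). ∠TUM = 44.7° gives UM at 149° from the x-axis; with |UM| = 15.5, M = (-7.53, -14.7). UM is perpendicular to MB, so MB runs at 58.9°; with |MB| = 28.9, B = (7.40, 10.1). ∠MBW = 133.4° gives BW at 12.3° from the x-axis; with |BW| = 14.9, W = (22.0, 13.2). ∠BWL = 108.4° gives WL at -59.3° from the x-axis; with |WL| = 14.3, L = (29.3, 0.946). ∠WLD = 124.4° gives LD at -115° from the x-axis; with |LD| = 11.8, D = (24.3, -9.76). Then |UD| = |D − U| = 22.6.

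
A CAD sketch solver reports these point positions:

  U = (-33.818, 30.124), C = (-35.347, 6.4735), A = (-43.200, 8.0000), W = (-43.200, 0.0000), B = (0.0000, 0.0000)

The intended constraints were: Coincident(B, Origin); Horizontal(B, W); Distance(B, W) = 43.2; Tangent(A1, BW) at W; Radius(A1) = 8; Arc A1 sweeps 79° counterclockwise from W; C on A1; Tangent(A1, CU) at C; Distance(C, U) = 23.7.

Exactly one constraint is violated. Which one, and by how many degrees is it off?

Tangent(A1, CU) at C — off by 7.30°.

B = (0.00, 0.00) ✓; B.y = 0.00, W.y = 0.00 ✓; |BW| = 43.20 ✓; ∠(AW, WB) = 90.00° ✓; |AW| = 8.000 ✓; bearing(A→C) − bearing(A→W) = 79.00° ✓; |AC| = 8.000 ✓; ∠(AC, CU) = 82.70° ✗; |CU| = 23.70 ✓.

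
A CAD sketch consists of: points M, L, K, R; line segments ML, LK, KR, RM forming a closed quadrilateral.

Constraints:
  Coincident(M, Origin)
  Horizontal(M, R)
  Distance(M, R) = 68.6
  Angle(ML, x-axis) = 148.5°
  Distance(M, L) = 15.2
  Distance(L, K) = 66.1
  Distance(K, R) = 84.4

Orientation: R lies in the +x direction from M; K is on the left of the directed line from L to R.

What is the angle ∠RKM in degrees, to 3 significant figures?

52.0°

M is at the origin; MR is horizontal with |MR| = 68.6 and R in +x, so R = (68.6, 0). ML runs at 148.5° with |ML| = 15.2, so L = (-13.0, 7.94). K is determined by |LK| = 66.1 and |KR| = 84.4 together: it lies at the intersection of circle(L, 66.1) and circle(R, 84.4). With |LR| = 81.9, the foot of the radical line on LR is 24.2 from L and the perpendicular offset is √(66.1² − 24.2²) = 61.5. Taking the left-of-LR solution: K = (17.1, 66.8).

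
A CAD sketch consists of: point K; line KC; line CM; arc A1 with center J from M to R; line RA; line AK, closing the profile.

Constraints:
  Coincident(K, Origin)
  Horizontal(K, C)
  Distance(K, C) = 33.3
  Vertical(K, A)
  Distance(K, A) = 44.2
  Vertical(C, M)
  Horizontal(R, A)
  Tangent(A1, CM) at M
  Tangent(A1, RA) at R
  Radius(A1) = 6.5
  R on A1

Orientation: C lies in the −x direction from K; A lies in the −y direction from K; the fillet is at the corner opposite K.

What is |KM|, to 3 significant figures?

50.3

K is at the origin; K and C share the same y with |KC| = 33.3 and C on the −x side, so C = (-33.3, 0.00). KA is vertical with |KA| = 44.2 and A on the −y side, so A = (0.00, -44.2). The virtual corner opposite K is at (-33.3, -44.2). The tangent condition forces JM to be normal to CM and tangency of A1 to RA means the radius JR is perpendicular to RA, with radius 6.5, so the center J sits 6.5 in from both sides at J = (-26.8, -37.7). That places the tangent points at M = (-33.3, -37.7) on CM and R = (-26.8, -44.2) on RA. Then |KM| = |M − K| = 50.3.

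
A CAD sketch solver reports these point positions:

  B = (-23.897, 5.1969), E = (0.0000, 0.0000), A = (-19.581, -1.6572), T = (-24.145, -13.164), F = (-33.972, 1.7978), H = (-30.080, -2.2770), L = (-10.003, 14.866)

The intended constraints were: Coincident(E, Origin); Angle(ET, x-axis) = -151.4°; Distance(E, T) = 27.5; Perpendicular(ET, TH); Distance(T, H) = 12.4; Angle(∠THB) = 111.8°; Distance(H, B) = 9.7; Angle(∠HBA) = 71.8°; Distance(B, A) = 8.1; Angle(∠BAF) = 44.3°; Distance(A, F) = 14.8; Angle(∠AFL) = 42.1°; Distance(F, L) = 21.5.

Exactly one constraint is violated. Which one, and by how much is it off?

Distance(F, L) = 21.5 — off by 5.80.

E = (0.00, 0.00) ✓; ET at -151.4° ✓; |ET| = 27.50 ✓; ∠(ET, TH) = 90.00° ✓; |TH| = 12.40 ✓; ∠THB = 111.8° ✓; |HB| = 9.700 ✓; ∠HBA = 71.80° ✓; |BA| = 8.100 ✓; ∠BAF = 44.30° ✓; |AF| = 14.80 ✓; ∠AFL = 42.10° ✓; |FL| = 27.30 ✗.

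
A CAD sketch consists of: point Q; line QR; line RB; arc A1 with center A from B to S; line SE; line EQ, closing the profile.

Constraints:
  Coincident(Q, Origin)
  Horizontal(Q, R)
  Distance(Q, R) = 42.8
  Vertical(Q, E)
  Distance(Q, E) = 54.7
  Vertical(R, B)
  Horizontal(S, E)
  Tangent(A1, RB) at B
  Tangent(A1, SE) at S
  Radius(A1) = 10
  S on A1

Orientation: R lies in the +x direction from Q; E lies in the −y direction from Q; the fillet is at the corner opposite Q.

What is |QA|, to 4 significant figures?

55.44

QE is vertical with |QE| = 54.7 and E on the −y side, so E = (0.000, -54.70). The virtual corner opposite Q is at (42.80, -54.70). A1 meets RB tangentially, so AB is at right angles to RB and since A1 is tangent to SE there, AS ⟂ SE, with radius 10.0, so the center A sits 10.0 in from both sides at A = (32.80, -44.70). Then |QA| = |A − Q| = 55.44.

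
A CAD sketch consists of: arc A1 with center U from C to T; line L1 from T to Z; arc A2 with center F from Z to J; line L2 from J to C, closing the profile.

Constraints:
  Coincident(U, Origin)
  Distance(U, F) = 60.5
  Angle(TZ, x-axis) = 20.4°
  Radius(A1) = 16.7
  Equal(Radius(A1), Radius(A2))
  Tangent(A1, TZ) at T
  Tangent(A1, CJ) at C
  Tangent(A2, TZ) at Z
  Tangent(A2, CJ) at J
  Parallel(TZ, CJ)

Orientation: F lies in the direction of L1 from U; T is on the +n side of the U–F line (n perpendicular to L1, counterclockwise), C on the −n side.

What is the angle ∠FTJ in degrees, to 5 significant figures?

13.470°

Tangency of A1 to both parallel lines with radius 16.7 puts T and C at U ± 16.7·n: T = (-5.8212, 15.653), C = (5.8212, -15.653). Equal radii place Z and J the same way about F: Z = F + 16.7·n = (50.884, 36.741), J = F − 16.7·n = (62.527, 5.4360). Then cos ∠FTJ = TF·TJ / (|TF||TJ|), giving 13.470°.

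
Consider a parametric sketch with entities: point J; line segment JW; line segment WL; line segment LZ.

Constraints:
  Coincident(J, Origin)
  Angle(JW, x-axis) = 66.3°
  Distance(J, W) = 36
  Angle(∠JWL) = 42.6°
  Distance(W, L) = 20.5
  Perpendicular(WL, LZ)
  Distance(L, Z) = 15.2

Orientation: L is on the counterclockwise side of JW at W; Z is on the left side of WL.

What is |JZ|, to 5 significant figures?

10.956

J is at the origin; JW runs at 66.3° with length 36.0, so W = 36.0·(cos 66.3°, sin 66.3°) = (14.470, 32.964). ∠JWL = 42.6°, so WL runs at 66.3° + (180° − 42.6°) = 203.70° from the x-axis; with |WL| = 20.5, L = W + 20.5·(cos 203.70°, sin 203.70°) = (-4.3010, 24.724). WL ⟂ LZ; with |LZ| = 15.2 on the left of WL, Z = L + 15.2·(0.40195, -0.91566) = (1.8086, 10.806). Then |JZ| = |Z − J| = 10.956.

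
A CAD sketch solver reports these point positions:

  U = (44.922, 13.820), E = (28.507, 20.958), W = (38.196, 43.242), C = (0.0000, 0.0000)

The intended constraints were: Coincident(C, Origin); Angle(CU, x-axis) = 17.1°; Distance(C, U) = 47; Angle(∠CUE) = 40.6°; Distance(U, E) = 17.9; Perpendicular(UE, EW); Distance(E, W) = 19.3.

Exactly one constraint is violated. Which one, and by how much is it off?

Distance(E, W) = 19.3 — off by 5.00.

C = (0.00, 0.00) ✓; CU at 17.10° ✓; |CU| = 47.00 ✓; ∠CUE = 40.60° ✓; |UE| = 17.90 ✓; ∠(UE, EW) = 90.00° ✓; |EW| = 24.30 ✗.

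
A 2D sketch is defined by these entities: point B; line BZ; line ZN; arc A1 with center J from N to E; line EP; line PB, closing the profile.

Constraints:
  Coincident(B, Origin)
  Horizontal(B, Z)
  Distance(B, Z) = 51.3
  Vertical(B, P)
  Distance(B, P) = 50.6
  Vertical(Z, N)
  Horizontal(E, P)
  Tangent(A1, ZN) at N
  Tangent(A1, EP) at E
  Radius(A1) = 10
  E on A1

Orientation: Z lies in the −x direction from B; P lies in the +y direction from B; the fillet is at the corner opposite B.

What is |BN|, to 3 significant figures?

65.4

B is at the origin; BZ is horizontal with |BZ| = 51.3 and Z on the −x side, so Z = (-51.3, 0.00). BP is vertical with |BP| = 50.6 and P on the +y side, so P = (0.00, 50.6). The virtual corner opposite B is at (-51.3, 50.6). A1 meets ZN tangentially, so JN is at right angles to ZN and tangency of A1 to EP means the radius JE is perpendicular to EP, with radius 10.0, so the center J sits 10.0 in from both sides at J = (-41.3, 40.6). That places the tangent points at N = (-51.3, 40.6) on ZN and E = (-41.3, 50.6) on EP. Then |BN| = |N − B| = 65.4.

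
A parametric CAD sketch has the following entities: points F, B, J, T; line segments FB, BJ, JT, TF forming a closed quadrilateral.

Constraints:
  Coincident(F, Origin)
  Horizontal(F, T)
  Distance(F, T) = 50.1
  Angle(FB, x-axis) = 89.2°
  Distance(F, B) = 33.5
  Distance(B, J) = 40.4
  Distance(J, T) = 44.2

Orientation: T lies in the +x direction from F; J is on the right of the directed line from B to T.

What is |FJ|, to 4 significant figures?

9.083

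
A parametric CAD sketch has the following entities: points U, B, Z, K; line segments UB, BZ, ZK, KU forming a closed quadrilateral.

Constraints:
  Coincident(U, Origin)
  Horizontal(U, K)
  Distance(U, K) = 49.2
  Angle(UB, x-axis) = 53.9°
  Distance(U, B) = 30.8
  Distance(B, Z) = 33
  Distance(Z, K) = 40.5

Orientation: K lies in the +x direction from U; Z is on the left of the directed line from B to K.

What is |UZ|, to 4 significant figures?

62.20

Checks: |BZ| = 33.00 ✓; |ZK| = 40.50 ✓.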